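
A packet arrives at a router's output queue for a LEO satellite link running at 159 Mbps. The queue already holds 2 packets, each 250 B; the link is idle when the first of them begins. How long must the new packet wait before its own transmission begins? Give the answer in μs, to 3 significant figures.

25.2 μs

Each queued packet: L/R = 2000/159000000 = 12.5786 μs.
2 queued → 25.1572 μs.
Queuing delay = 25.2 μs.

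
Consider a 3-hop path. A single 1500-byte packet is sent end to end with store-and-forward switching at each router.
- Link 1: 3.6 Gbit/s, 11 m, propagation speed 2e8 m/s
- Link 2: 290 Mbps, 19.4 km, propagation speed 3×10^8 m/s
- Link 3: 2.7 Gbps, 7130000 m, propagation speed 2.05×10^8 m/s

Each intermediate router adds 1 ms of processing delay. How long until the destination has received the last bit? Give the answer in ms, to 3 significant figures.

36.9 ms

L = 1500 × 8 = 12000 bits.
Transmission delays (L/R per hop): 0.00333333, 0.0413793, 0.00444444 ms; sum = 0.0491571 ms.
Propagation delays (d/s per hop): 5.5e-05, 0.0646667, 34.7805 ms; sum = 34.8452 ms.
Processing at 2 router(s): 2 × 1 ms = 2 ms.
End-to-end = 36.9 ms.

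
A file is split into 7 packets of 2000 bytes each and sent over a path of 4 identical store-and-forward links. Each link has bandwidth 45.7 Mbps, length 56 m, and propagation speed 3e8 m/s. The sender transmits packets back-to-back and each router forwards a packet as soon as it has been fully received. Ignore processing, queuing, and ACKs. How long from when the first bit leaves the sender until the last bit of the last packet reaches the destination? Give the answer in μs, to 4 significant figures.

3502 μs

Per-hop transmission t_tx = L/R = 16000/45700000 = 350.109 μs.
Per-hop propagation t_prop = 56/300000000 = 0.186667 μs.
Pipeline fill: first packet needs 4·t_tx to clear all hops; remaining 6 packets each add one t_tx.
Total = (4+7-1)·t_tx + 4·t_prop = 10·350.109 + 4·0.186667 = 3502 μs.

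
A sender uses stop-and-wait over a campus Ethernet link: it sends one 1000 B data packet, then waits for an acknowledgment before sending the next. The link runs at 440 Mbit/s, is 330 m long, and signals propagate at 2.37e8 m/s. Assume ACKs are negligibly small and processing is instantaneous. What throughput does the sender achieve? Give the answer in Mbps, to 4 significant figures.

381.6 Mbps

t_tx = L/R = 8000/440000000 = 1.81818e-05 s.
t_prop = 330/237000000 = 1.39241e-06 s; RTT = 2.78481e-06 s.
Cycle = t_tx + RTT = 2.09666e-05 s.
Throughput = L / cycle = 8000 / 2.09666e-05 = 381.6 Mbps.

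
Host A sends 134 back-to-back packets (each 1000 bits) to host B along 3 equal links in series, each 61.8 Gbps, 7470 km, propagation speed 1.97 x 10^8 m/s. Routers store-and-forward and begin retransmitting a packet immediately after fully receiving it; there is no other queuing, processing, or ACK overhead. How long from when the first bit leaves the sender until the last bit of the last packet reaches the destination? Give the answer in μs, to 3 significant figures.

Per-hop transmission t_tx = L/R = 1000/61800000000 = 0.0161812 μs.
Per-hop propagation t_prop = 7470000/197000000 = 37918.8 μs.
Pipeline fill: first packet needs 3·t_tx to clear all hops; remaining 133 packets each add one t_tx.
Total = (3+134-1)·t_tx + 3·t_prop = 136·0.0161812 + 3·37918.8 = 114000 μs.

114000 μs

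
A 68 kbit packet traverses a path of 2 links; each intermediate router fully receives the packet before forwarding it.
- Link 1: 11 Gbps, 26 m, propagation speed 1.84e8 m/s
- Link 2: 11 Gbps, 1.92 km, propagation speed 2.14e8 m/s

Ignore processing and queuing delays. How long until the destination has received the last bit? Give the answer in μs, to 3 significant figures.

L = 68000 bits.
Transmission delay per hop = L/R = 68000/11000000000 = 6.18182 μs; 2 hops → 12.3636 μs.
Propagation delays (d/s per hop): 0.141304, 8.97196 μs; sum = 9.11327 μs.
End-to-end = 21.5 μs.

21.5 μs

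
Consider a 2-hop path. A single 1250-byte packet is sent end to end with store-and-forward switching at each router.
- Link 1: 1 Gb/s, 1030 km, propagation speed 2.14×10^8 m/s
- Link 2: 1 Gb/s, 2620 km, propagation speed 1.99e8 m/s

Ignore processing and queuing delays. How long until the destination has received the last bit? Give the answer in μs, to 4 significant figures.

L = 1250 × 8 = 10000 bits.
Transmission delay per hop = L/R = 10000/1000000000 = 10 μs; 2 hops → 20 μs.
Propagation delays (d/s per hop): 4813.08, 13165.8 μs; sum = 17978.9 μs.
End-to-end = 18000 μs.

18000 μs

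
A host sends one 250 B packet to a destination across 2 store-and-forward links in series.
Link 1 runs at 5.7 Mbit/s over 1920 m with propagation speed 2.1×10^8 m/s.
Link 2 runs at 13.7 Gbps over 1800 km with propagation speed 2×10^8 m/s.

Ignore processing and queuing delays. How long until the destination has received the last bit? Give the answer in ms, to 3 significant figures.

9.36 ms

L = 250 × 8 = 2000 bits.
Transmission delays (L/R per hop): 0.350877, 0.000145985 ms; sum = 0.351023 ms.
Propagation delays (d/s per hop): 0.00914286, 9 ms; sum = 9.00914 ms.
End-to-end = 9.36 ms.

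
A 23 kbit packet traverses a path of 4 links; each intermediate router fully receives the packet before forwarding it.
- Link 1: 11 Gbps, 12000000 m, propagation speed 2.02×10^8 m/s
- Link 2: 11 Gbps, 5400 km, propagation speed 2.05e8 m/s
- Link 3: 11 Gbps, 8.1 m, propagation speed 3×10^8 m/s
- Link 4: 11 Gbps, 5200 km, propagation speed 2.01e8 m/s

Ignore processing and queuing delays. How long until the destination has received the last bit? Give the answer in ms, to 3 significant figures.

L = 23000 bits.
Transmission delay per hop = L/R = 23000/11000000000 = 0.00209091 ms; 4 hops → 0.00836364 ms.
Propagation delays (d/s per hop): 59.4059, 26.3415, 2.7e-05, 25.8706 ms; sum = 111.618 ms.
End-to-end = 112 ms.

112 ms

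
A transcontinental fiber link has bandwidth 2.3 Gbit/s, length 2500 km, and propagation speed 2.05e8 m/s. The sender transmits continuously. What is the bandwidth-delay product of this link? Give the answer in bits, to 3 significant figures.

28000000 bits

Propagation delay = 2500000 / 2.05e+08 = 0.0121951 s.
BDP = R × t_prop = 2300000000 × 0.0121951 = 28048800 bits.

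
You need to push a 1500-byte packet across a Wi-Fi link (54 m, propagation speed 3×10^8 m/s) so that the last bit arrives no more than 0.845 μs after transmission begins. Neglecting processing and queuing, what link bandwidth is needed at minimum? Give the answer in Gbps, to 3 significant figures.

L = 12000 bits.
Propagation delay = 54 / 300000000 = 0.18 μs.
Transmission budget = 0.845 − 0.18 = 0.665 μs.
R ≥ L / t_tx = 12000 bits / 6.65e-07 s = 18.0 Gbps.

18.0 Gbps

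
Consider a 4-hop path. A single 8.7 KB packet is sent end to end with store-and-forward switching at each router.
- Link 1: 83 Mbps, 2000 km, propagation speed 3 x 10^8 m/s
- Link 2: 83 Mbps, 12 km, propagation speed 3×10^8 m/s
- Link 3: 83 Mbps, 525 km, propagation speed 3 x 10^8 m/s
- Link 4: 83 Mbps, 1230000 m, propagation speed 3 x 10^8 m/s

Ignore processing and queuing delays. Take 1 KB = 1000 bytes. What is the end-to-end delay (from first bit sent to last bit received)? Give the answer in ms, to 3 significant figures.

15.9 ms

L = 69600 bits.
Transmission delay per hop = L/R = 69600/83000000 = 0.838554 ms; 4 hops → 3.35422 ms.
Propagation delays (d/s per hop): 6.66667, 0.04, 1.75, 4.1 ms; sum = 12.5567 ms.
End-to-end = 15.9 ms.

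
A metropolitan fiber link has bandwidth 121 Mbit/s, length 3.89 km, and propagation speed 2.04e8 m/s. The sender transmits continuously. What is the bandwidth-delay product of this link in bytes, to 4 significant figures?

Propagation delay = 3890 / 204000000 = 1.90686e-05 s.
BDP = R × t_prop = 121000000 × 1.90686e-05 = 2307.3 bits.
In bytes: 2307.3/8 = 288.4 bytes.

288.4 bytes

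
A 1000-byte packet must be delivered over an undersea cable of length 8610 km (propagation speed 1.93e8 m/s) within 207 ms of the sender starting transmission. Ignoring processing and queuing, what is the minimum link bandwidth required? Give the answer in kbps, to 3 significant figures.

L = 8000 bits.
Propagation delay = 8610000 / 193000000 = 44.6114 ms.
Transmission budget = 207 − 44.6114 = 162.389 ms.
R ≥ L / t_tx = 8000 bits / 0.162389 s = 49.3 kbps.

49.3 kbps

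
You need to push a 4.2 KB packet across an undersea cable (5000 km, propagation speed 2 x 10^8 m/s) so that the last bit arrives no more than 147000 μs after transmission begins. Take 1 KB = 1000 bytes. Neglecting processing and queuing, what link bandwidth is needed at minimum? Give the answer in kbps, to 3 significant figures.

L = 33600 bits.
Propagation delay = 5000000 / 200000000 = 25000 μs.
Transmission budget = 147000 − 25000 = 122000 μs.
R ≥ L / t_tx = 33600 bits / 0.122 s = 275 kbps.

275 kbps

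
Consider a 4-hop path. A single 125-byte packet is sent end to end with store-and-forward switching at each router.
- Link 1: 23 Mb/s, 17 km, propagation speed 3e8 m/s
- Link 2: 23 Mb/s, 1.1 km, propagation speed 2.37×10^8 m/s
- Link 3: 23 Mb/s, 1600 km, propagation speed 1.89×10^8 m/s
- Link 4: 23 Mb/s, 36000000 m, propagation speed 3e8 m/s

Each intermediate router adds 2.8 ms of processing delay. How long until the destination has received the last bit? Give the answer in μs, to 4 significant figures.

L = 125 × 8 = 1000 bits.
Transmission delay per hop = L/R = 1000/23000000 = 43.4783 μs; 4 hops → 173.913 μs.
Propagation delays (d/s per hop): 56.6667, 4.64135, 8465.61, 120000 μs; sum = 128527 μs.
Processing at 3 router(s): 3 × 2.8 ms = 8400 μs.
End-to-end = 137100 μs.

137100 μs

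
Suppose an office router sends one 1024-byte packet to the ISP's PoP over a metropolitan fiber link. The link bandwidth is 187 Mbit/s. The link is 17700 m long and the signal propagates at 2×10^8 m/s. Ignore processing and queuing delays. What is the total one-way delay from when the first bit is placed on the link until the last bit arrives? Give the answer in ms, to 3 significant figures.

L = 1024 × 8 = 8192 bits.
Transmission delay = L/R = 8192 / 187000000 = 0.0438075 ms.
Propagation delay = d/s = 17700 m / 200000000 m/s = 0.0885 ms.
Total = 0.132 ms.

0.132 ms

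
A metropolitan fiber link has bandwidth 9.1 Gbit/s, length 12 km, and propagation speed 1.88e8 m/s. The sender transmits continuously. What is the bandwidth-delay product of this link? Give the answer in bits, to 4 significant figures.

580900 bits

Propagation delay = 12000 / 188000000 = 6.38298e-05 s.
BDP = R × t_prop = 9100000000 × 6.38298e-05 = 580851 bits.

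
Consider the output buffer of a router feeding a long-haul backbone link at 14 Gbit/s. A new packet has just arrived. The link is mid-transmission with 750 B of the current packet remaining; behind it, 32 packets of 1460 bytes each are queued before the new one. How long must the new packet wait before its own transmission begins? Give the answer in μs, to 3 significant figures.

27.1 μs

Each queued packet: L/R = 11680/14000000000 = 0.834286 μs.
32 queued → 26.6971 μs.
Plus remaining 6000 bits of current packet: 0.428571 μs.
Queuing delay = 27.1 μs.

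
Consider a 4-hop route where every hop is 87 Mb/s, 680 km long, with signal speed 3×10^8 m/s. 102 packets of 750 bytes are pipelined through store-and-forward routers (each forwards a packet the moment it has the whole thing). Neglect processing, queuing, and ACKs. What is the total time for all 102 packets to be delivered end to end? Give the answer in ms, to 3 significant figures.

Per-hop transmission t_tx = L/R = 6000/87000000 = 0.0689655 ms.
Per-hop propagation t_prop = 680000/300000000 = 2.26667 ms.
Pipeline fill: first packet needs 4·t_tx to clear all hops; remaining 101 packets each add one t_tx.
Total = (4+102-1)·t_tx + 4·t_prop = 105·0.0689655 + 4·2.26667 = 16.3 ms.

16.3 ms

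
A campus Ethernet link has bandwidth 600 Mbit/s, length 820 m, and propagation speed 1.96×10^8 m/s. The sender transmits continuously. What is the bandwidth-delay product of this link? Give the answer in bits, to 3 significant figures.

2510 bits

Propagation delay = 820 / 196000000 = 4.18367e-06 s.
BDP = R × t_prop = 600000000 × 4.18367e-06 = 2510.2 bits.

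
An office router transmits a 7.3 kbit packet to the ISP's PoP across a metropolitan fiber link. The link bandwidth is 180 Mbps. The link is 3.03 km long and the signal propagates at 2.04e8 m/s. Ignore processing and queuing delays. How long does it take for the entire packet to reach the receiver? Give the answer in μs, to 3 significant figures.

55.4 μs

L = 7300 bits.
Transmission delay = L/R = 7300 / 180000000 = 40.5556 μs.
Propagation delay = d/s = 3030 m / 204000000 m/s = 14.8529 μs.
Total = 55.4 μs.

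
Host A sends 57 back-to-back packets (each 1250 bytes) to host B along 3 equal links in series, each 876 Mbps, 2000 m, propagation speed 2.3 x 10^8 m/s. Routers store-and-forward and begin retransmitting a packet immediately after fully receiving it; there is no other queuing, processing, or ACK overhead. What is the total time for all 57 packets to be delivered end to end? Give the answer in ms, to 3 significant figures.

Per-hop transmission t_tx = L/R = 10000/876000000 = 0.0114155 ms.
Per-hop propagation t_prop = 2000/2.3e+08 = 0.00869565 ms.
Pipeline fill: first packet needs 3·t_tx to clear all hops; remaining 56 packets each add one t_tx.
Total = (3+57-1)·t_tx + 3·t_prop = 59·0.0114155 + 3·0.00869565 = 0.700 ms.

0.700 ms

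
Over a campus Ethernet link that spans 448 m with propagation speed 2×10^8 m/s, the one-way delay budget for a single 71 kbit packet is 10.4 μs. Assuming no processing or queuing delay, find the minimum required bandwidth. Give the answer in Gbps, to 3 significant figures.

Propagation delay = 448 / 200000000 = 2.24 μs.
Transmission budget = 10.4 − 2.24 = 8.16 μs.
R ≥ L / t_tx = 71000 bits / 8.16e-06 s = 8.70 Gbps.

8.70 Gbps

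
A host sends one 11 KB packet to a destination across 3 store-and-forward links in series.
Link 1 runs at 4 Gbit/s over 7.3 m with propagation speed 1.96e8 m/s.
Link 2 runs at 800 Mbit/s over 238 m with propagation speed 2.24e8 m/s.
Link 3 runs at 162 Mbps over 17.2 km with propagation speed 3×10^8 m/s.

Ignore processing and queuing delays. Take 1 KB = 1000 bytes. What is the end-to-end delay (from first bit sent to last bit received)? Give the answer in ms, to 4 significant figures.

0.7336 ms

L = 88000 bits.
Transmission delays (L/R per hop): 0.022, 0.11, 0.54321 ms; sum = 0.67521 ms.
Propagation delays (d/s per hop): 3.72449e-05, 0.0010625, 0.0573333 ms; sum = 0.0584331 ms.
End-to-end = 0.7336 ms.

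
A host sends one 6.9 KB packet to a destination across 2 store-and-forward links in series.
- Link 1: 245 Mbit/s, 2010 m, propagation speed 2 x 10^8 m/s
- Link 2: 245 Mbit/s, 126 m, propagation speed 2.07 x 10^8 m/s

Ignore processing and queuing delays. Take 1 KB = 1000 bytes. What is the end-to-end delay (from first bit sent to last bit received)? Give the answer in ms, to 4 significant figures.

0.4613 ms

L = 55200 bits.
Transmission delay per hop = L/R = 55200/245000000 = 0.225306 ms; 2 hops → 0.450612 ms.
Propagation delays (d/s per hop): 0.01005, 0.000608696 ms; sum = 0.0106587 ms.
End-to-end = 0.4613 ms.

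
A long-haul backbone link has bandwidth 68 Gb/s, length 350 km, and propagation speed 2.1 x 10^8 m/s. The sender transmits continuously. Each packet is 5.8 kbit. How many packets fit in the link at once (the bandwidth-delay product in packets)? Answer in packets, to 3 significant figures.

Propagation delay = 350000 / 210000000 = 0.00166667 s.
BDP = R × t_prop = 68000000000 × 0.00166667 = 113333000 bits.
In packets of 5800 bits: 19500 packets.

19500 packets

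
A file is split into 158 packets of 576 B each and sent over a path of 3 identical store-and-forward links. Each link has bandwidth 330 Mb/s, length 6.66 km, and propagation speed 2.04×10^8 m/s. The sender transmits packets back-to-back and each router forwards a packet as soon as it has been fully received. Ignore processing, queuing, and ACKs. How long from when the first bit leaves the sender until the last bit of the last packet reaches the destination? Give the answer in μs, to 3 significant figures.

Per-hop transmission t_tx = L/R = 4608/330000000 = 13.9636 μs.
Per-hop propagation t_prop = 6660/204000000 = 32.6471 μs.
Pipeline fill: first packet needs 3·t_tx to clear all hops; remaining 157 packets each add one t_tx.
Total = (3+158-1)·t_tx + 3·t_prop = 160·13.9636 + 3·32.6471 = 2330 μs.

2330 μs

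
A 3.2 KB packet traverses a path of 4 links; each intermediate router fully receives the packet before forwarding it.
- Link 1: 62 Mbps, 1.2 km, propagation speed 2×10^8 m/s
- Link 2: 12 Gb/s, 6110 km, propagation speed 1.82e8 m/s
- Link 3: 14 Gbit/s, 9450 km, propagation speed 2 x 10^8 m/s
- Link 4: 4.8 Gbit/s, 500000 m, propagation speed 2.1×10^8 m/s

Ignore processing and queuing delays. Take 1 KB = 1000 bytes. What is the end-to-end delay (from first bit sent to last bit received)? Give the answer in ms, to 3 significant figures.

L = 25600 bits.
Transmission delays (L/R per hop): 0.412903, 0.00213333, 0.00182857, 0.00533333 ms; sum = 0.422198 ms.
Propagation delays (d/s per hop): 0.006, 33.5714, 47.25, 2.38095 ms; sum = 83.2084 ms.
End-to-end = 83.6 ms.

83.6 ms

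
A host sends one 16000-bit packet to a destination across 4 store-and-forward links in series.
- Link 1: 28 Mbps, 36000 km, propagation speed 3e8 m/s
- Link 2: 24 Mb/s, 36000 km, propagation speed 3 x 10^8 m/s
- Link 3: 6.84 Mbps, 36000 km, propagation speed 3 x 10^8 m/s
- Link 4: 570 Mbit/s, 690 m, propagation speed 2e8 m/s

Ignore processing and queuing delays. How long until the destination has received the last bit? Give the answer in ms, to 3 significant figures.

364 ms

Transmission delays (L/R per hop): 0.571429, 0.666667, 2.33918, 0.0280702 ms; sum = 3.60535 ms.
Propagation delays (d/s per hop): 120, 120, 120, 0.00345 ms; sum = 360.003 ms.
End-to-end = 364 ms.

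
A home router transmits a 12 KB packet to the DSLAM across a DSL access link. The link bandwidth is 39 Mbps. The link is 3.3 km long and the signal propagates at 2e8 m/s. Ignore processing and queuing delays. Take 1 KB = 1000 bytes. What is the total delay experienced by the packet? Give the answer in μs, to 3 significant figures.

L = 96000 bits.
Transmission delay = L/R = 96000 / 39000000 = 2461.54 μs.
Propagation delay = d/s = 3300 m / 200000000 m/s = 16.5 μs.
Total = 2480 μs.

2480 μs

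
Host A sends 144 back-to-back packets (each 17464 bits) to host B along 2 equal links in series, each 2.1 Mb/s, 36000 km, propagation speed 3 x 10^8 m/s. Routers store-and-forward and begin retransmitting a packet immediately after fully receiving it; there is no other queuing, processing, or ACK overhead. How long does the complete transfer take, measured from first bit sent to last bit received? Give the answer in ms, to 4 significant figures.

1446 ms

Per-hop transmission t_tx = L/R = 17464/2100000 = 8.31619 ms.
Per-hop propagation t_prop = 36000000/300000000 = 120 ms.
Pipeline fill: first packet needs 2·t_tx to clear all hops; remaining 143 packets each add one t_tx.
Total = (2+144-1)·t_tx + 2·t_prop = 145·8.31619 + 2·120 = 1446 ms.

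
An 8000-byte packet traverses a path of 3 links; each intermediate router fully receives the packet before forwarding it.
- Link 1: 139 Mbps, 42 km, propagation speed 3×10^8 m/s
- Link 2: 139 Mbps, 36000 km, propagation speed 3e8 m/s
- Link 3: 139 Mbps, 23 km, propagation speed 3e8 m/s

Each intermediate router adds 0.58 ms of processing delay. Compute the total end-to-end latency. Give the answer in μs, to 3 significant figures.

L = 8000 × 8 = 64000 bits.
Transmission delay per hop = L/R = 64000/139000000 = 460.432 μs; 3 hops → 1381.29 μs.
Propagation delays (d/s per hop): 140, 120000, 76.6667 μs; sum = 120217 μs.
Processing at 2 router(s): 2 × 0.58 ms = 1160 μs.
End-to-end = 123000 μs.

123000 μs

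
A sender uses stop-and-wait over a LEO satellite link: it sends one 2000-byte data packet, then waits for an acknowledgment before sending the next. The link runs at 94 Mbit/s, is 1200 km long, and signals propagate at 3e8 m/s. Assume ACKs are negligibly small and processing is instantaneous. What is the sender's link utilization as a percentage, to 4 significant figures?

t_tx = L/R = 16000/94000000 = 0.000170213 s.
t_prop = 1200000/300000000 = 0.004 s; RTT = 0.008 s.
Cycle = t_tx + RTT = 0.00817021 s.
Utilization = t_tx / cycle = 0.000170213/0.00817021 = 2.083 %.

2.083 %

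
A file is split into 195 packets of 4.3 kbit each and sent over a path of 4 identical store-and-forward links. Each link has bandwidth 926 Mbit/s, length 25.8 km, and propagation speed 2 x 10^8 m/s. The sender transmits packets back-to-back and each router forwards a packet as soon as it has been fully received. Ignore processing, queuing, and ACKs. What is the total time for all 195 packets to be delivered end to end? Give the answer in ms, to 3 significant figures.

Per-hop transmission t_tx = L/R = 4300/926000000 = 0.00464363 ms.
Per-hop propagation t_prop = 25800/200000000 = 0.129 ms.
Pipeline fill: first packet needs 4·t_tx to clear all hops; remaining 194 packets each add one t_tx.
Total = (4+195-1)·t_tx + 4·t_prop = 198·0.00464363 + 4·0.129 = 1.44 ms.

1.44 ms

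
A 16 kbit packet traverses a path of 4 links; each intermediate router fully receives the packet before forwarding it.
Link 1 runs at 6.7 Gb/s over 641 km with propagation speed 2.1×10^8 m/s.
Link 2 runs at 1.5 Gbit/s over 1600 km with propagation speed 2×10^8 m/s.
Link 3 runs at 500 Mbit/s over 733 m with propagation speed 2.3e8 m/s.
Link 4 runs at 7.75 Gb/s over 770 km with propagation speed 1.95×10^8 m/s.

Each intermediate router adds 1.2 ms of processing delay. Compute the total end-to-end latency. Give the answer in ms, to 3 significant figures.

18.7 ms

L = 16000 bits.
Transmission delays (L/R per hop): 0.00238806, 0.0106667, 0.032, 0.00206452 ms; sum = 0.0471192 ms.
Propagation delays (d/s per hop): 3.05238, 8, 0.00318696, 3.94872 ms; sum = 15.0043 ms.
Processing at 3 router(s): 3 × 1.2 ms = 3.6 ms.
End-to-end = 18.7 ms.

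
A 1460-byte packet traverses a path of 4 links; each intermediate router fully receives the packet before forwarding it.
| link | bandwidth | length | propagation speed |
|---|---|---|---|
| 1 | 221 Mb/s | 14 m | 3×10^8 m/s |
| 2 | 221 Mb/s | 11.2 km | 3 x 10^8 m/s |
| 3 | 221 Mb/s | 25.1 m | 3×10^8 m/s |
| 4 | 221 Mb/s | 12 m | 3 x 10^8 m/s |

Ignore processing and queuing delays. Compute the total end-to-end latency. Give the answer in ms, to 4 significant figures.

0.2489 ms

L = 1460 × 8 = 11680 bits.
Transmission delay per hop = L/R = 11680/221000000 = 0.0528507 ms; 4 hops → 0.211403 ms.
Propagation delays (d/s per hop): 4.66667e-05, 0.0373333, 8.36667e-05, 4e-05 ms; sum = 0.0375037 ms.
End-to-end = 0.2489 ms.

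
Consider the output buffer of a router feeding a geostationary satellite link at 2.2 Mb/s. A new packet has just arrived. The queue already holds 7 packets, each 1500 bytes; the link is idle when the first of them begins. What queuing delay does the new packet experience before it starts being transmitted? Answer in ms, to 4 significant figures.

38.18 ms

Each queued packet: L/R = 12000/2200000 = 5.45455 ms.
7 queued → 38.1818 ms.
Queuing delay = 38.18 ms.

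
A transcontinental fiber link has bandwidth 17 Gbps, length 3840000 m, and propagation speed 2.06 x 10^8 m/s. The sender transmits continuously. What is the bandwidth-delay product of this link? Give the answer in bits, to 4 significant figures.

316900000 bits

Propagation delay = 3840000 / 206000000 = 0.0186408 s.
BDP = R × t_prop = 17000000000 × 0.0186408 = 316893000 bits.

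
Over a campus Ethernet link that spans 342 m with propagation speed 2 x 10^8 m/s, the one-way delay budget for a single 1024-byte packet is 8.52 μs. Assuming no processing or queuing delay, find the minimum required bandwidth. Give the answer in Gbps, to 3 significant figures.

L = 8192 bits.
Propagation delay = 342 / 200000000 = 1.71 μs.
Transmission budget = 8.52 − 1.71 = 6.81 μs.
R ≥ L / t_tx = 8192 bits / 6.81e-06 s = 1.20 Gbps.

1.20 Gbps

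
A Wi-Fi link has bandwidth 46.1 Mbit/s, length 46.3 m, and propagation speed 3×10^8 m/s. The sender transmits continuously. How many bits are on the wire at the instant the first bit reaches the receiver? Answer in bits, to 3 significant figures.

7.11 bits

Propagation delay = 46.3 / 300000000 = 1.54333e-07 s.
BDP = R × t_prop = 46100000 × 1.54333e-07 = 7.11477 bits.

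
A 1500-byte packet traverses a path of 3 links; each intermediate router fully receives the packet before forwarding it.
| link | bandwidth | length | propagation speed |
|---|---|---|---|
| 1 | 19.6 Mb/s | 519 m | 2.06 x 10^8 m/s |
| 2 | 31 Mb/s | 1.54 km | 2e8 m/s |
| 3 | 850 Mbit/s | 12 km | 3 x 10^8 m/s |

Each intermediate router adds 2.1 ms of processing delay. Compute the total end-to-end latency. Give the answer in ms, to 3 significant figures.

L = 1500 × 8 = 12000 bits.
Transmission delays (L/R per hop): 0.612245, 0.387097, 0.0141176 ms; sum = 1.01346 ms.
Propagation delays (d/s per hop): 0.00251942, 0.0077, 0.04 ms; sum = 0.0502194 ms.
Processing at 2 router(s): 2 × 2.1 ms = 4.2 ms.
End-to-end = 5.26 ms.

5.26 ms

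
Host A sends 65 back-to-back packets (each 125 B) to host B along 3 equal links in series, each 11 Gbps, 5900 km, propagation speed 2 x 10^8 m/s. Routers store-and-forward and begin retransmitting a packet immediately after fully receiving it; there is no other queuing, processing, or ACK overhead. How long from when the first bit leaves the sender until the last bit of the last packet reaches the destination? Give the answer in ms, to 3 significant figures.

88.5 ms

Per-hop transmission t_tx = L/R = 1000/11000000000 = 9.09091e-05 ms.
Per-hop propagation t_prop = 5900000/200000000 = 29.5 ms.
Pipeline fill: first packet needs 3·t_tx to clear all hops; remaining 64 packets each add one t_tx.
Total = (3+65-1)·t_tx + 3·t_prop = 67·9.09091e-05 + 3·29.5 = 88.5 ms.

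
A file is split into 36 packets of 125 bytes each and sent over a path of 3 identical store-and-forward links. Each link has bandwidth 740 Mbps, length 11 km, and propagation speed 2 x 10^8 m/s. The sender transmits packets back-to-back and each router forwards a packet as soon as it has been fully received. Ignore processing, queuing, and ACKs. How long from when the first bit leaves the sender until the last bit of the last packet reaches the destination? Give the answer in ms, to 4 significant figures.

0.2164 ms

Per-hop transmission t_tx = L/R = 1000/740000000 = 0.00135135 ms.
Per-hop propagation t_prop = 11000/200000000 = 0.055 ms.
Pipeline fill: first packet needs 3·t_tx to clear all hops; remaining 35 packets each add one t_tx.
Total = (3+36-1)·t_tx + 3·t_prop = 38·0.00135135 + 3·0.055 = 0.2164 ms.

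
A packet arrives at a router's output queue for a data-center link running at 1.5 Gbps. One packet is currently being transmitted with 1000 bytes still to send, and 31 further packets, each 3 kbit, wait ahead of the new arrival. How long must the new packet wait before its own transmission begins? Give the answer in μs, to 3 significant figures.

67.3 μs

Each queued packet: L/R = 3000/1500000000 = 2 μs.
31 queued → 62 μs.
Plus remaining 8000 bits of current packet: 5.33333 μs.
Queuing delay = 67.3 μs.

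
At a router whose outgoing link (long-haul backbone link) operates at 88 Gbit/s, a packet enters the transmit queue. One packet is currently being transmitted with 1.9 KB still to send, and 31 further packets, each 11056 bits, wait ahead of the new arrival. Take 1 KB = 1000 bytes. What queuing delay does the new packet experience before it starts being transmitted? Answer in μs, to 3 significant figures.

4.07 μs

Each queued packet: L/R = 11056/88000000000 = 0.125636 μs.
31 queued → 3.89473 μs.
Plus remaining 15200 bits of current packet: 0.172727 μs.
Queuing delay = 4.07 μs.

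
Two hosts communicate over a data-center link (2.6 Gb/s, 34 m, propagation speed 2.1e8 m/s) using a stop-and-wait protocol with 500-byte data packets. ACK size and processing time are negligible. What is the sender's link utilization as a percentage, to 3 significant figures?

t_tx = L/R = 4000/2600000000 = 1.53846e-06 s.
t_prop = 34/210000000 = 1.61905e-07 s; RTT = 3.2381e-07 s.
Cycle = t_tx + RTT = 1.86227e-06 s.
Utilization = t_tx / cycle = 1.53846e-06/1.86227e-06 = 82.6 %.

82.6 %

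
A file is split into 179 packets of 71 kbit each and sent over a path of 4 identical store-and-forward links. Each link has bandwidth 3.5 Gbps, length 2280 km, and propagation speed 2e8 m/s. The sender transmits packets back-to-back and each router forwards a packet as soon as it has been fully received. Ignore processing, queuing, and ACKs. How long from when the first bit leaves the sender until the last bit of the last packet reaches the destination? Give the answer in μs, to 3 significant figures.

Per-hop transmission t_tx = L/R = 71000/3500000000 = 20.2857 μs.
Per-hop propagation t_prop = 2280000/200000000 = 11400 μs.
Pipeline fill: first packet needs 4·t_tx to clear all hops; remaining 178 packets each add one t_tx.
Total = (4+179-1)·t_tx + 4·t_prop = 182·20.2857 + 4·11400 = 49300 μs.

49300 μs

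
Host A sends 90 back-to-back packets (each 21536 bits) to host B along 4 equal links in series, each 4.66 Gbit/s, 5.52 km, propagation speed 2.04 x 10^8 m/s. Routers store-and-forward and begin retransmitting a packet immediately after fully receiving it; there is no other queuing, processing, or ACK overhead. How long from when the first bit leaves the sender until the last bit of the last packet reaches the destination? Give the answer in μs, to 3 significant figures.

538 μs

Per-hop transmission t_tx = L/R = 21536/4660000000 = 4.62146 μs.
Per-hop propagation t_prop = 5520/204000000 = 27.0588 μs.
Pipeline fill: first packet needs 4·t_tx to clear all hops; remaining 89 packets each add one t_tx.
Total = (4+90-1)·t_tx + 4·t_prop = 93·4.62146 + 4·27.0588 = 538 μs.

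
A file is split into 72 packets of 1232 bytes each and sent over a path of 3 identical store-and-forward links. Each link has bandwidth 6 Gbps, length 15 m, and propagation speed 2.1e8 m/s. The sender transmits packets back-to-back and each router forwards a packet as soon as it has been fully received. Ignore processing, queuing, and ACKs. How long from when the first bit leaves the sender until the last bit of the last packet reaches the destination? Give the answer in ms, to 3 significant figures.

0.122 ms

Per-hop transmission t_tx = L/R = 9856/6000000000 = 0.00164267 ms.
Per-hop propagation t_prop = 15/210000000 = 7.14286e-05 ms.
Pipeline fill: first packet needs 3·t_tx to clear all hops; remaining 71 packets each add one t_tx.
Total = (3+72-1)·t_tx + 3·t_prop = 74·0.00164267 + 3·7.14286e-05 = 0.122 ms.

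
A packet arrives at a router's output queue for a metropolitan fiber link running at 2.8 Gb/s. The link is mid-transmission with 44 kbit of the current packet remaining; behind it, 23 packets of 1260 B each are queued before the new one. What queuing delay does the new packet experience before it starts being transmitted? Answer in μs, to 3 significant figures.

Each queued packet: L/R = 10080/2800000000 = 3.6 μs.
23 queued → 82.8 μs.
Plus remaining 44000 bits of current packet: 15.7143 μs.
Queuing delay = 98.5 μs.

98.5 μs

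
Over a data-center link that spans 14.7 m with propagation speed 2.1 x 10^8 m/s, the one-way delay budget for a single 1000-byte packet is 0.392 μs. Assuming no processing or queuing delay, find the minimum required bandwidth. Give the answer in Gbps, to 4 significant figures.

L = 8000 bits.
Propagation delay = 14.7 / 210000000 = 0.07 μs.
Transmission budget = 0.392 − 0.07 = 0.322 μs.
R ≥ L / t_tx = 8000 bits / 3.22e-07 s = 24.84 Gbps.

24.84 Gbps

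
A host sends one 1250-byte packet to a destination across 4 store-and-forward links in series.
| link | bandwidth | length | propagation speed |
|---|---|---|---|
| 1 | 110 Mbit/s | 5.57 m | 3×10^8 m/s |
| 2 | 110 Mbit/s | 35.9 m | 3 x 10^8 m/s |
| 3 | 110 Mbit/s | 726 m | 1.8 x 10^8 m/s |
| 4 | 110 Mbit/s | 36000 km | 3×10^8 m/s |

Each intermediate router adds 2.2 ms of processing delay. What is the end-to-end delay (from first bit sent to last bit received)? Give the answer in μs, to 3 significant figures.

127000 μs

L = 1250 × 8 = 10000 bits.
Transmission delay per hop = L/R = 10000/110000000 = 90.9091 μs; 4 hops → 363.636 μs.
Propagation delays (d/s per hop): 0.0185667, 0.119667, 4.03333, 120000 μs; sum = 120004 μs.
Processing at 3 router(s): 3 × 2.2 ms = 6600 μs.
End-to-end = 127000 μs.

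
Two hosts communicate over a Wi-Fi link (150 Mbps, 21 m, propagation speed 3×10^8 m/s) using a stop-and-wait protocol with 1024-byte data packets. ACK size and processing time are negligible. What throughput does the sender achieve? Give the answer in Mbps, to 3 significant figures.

t_tx = L/R = 8192/150000000 = 5.46133e-05 s.
t_prop = 21/300000000 = 7e-08 s; RTT = 1.4e-07 s.
Cycle = t_tx + RTT = 5.47533e-05 s.
Throughput = L / cycle = 8192 / 5.47533e-05 = 150 Mbps.

150 Mbps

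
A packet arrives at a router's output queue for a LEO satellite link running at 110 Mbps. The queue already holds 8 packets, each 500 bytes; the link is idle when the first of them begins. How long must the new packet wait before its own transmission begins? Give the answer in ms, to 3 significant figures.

0.291 ms

Each queued packet: L/R = 4000/110000000 = 0.0363636 ms.
8 queued → 0.290909 ms.
Queuing delay = 0.291 ms.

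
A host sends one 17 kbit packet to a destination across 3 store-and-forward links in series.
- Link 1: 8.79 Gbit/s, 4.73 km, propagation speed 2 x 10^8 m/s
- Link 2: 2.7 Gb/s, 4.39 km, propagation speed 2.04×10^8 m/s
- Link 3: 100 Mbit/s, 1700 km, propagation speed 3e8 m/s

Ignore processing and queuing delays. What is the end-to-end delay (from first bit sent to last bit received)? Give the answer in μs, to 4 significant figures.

5890 μs

L = 17000 bits.
Transmission delays (L/R per hop): 1.93402, 6.2963, 170 μs; sum = 178.23 μs.
Propagation delays (d/s per hop): 23.65, 21.5196, 5666.67 μs; sum = 5711.84 μs.
End-to-end = 5890 μs.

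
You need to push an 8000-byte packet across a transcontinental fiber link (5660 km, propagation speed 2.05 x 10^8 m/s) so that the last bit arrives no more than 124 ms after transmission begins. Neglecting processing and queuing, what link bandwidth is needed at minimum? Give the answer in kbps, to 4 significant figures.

L = 64000 bits.
Propagation delay = 5660000 / 2.05e+08 = 27.6098 ms.
Transmission budget = 124 − 27.6098 = 96.3902 ms.
R ≥ L / t_tx = 64000 bits / 0.0963902 s = 664.0 kbps.

664.0 kbps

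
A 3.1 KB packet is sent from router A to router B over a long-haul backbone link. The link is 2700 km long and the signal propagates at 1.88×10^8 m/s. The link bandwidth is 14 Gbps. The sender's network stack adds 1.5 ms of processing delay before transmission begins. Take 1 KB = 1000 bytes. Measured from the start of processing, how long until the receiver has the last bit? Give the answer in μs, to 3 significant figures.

15900 μs

L = 24800 bits.
Transmission delay = L/R = 24800 / 14000000000 = 1.77143 μs.
Propagation delay = d/s = 2700000 m / 188000000 m/s = 14361.7 μs.
Plus processing delay 1.5 ms = 1500 μs.
Total = 15900 μs.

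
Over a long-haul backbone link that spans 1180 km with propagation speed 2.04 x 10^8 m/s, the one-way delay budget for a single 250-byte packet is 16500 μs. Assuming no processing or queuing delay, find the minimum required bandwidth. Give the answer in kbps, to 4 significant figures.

186.6 kbps

L = 2000 bits.
Propagation delay = 1180000 / 204000000 = 5784.31 μs.
Transmission budget = 16500 − 5784.31 = 10715.7 μs.
R ≥ L / t_tx = 2000 bits / 0.0107157 s = 186.6 kbps.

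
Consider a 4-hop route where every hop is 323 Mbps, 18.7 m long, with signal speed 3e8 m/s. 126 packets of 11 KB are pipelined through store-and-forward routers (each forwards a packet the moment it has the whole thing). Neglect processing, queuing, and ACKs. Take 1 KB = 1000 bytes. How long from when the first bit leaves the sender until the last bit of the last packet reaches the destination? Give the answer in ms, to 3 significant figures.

35.1 ms

Per-hop transmission t_tx = L/R = 88000/323000000 = 0.272446 ms.
Per-hop propagation t_prop = 18.7/300000000 = 6.23333e-05 ms.
Pipeline fill: first packet needs 4·t_tx to clear all hops; remaining 125 packets each add one t_tx.
Total = (4+126-1)·t_tx + 4·t_prop = 129·0.272446 + 4·6.23333e-05 = 35.1 ms.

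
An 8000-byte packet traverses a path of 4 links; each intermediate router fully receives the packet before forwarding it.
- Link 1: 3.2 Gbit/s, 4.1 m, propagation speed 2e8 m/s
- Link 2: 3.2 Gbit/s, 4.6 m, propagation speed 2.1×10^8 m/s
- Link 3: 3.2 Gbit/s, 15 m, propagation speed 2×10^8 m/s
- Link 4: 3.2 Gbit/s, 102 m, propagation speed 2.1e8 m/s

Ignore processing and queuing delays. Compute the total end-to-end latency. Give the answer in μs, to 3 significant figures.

80.6 μs

L = 8000 × 8 = 64000 bits.
Transmission delay per hop = L/R = 64000/3200000000 = 20 μs; 4 hops → 80 μs.
Propagation delays (d/s per hop): 0.0205, 0.0219048, 0.075, 0.485714 μs; sum = 0.603119 μs.
End-to-end = 80.6 μs.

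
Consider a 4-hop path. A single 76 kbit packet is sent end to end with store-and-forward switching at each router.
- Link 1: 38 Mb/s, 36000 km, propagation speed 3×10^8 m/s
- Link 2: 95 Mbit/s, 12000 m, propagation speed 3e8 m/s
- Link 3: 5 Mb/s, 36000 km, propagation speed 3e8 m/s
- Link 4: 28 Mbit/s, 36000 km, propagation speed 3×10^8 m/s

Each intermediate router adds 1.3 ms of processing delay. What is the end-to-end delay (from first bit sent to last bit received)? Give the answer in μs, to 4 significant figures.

384700 μs

L = 76000 bits.
Transmission delays (L/R per hop): 2000, 800, 15200, 2714.29 μs; sum = 20714.3 μs.
Propagation delays (d/s per hop): 120000, 40, 120000, 120000 μs; sum = 360040 μs.
Processing at 3 router(s): 3 × 1.3 ms = 3900 μs.
End-to-end = 384700 μs.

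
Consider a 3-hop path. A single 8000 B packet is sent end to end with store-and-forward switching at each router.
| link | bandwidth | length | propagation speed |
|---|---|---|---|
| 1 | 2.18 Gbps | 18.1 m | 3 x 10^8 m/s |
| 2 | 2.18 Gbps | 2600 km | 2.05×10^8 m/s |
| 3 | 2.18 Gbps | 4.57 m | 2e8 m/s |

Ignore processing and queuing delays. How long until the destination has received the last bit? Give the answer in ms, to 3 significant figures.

L = 8000 × 8 = 64000 bits.
Transmission delay per hop = L/R = 64000/2180000000 = 0.0293578 ms; 3 hops → 0.0880734 ms.
Propagation delays (d/s per hop): 6.03333e-05, 12.6829, 2.285e-05 ms; sum = 12.683 ms.
End-to-end = 12.8 ms.

12.8 ms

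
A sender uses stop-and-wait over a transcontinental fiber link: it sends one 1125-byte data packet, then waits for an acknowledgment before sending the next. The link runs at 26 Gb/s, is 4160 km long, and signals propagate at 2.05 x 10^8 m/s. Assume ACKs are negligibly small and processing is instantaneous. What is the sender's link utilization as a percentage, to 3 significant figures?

t_tx = L/R = 9000/26000000000 = 3.46154e-07 s.
t_prop = 4160000/2.05e+08 = 0.0202927 s; RTT = 0.0405854 s.
Cycle = t_tx + RTT = 0.0405857 s.
Utilization = t_tx / cycle = 3.46154e-07/0.0405857 = 0.000853 %.

0.000853 %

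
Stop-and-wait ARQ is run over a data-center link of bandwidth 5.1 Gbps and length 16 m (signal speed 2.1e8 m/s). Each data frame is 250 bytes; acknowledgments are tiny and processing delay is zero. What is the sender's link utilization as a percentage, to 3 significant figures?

72.0 %

t_tx = L/R = 2000/5100000000 = 3.92157e-07 s.
t_prop = 16/210000000 = 7.61905e-08 s; RTT = 1.52381e-07 s.
Cycle = t_tx + RTT = 5.44538e-07 s.
Utilization = t_tx / cycle = 3.92157e-07/5.44538e-07 = 72.0 %.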